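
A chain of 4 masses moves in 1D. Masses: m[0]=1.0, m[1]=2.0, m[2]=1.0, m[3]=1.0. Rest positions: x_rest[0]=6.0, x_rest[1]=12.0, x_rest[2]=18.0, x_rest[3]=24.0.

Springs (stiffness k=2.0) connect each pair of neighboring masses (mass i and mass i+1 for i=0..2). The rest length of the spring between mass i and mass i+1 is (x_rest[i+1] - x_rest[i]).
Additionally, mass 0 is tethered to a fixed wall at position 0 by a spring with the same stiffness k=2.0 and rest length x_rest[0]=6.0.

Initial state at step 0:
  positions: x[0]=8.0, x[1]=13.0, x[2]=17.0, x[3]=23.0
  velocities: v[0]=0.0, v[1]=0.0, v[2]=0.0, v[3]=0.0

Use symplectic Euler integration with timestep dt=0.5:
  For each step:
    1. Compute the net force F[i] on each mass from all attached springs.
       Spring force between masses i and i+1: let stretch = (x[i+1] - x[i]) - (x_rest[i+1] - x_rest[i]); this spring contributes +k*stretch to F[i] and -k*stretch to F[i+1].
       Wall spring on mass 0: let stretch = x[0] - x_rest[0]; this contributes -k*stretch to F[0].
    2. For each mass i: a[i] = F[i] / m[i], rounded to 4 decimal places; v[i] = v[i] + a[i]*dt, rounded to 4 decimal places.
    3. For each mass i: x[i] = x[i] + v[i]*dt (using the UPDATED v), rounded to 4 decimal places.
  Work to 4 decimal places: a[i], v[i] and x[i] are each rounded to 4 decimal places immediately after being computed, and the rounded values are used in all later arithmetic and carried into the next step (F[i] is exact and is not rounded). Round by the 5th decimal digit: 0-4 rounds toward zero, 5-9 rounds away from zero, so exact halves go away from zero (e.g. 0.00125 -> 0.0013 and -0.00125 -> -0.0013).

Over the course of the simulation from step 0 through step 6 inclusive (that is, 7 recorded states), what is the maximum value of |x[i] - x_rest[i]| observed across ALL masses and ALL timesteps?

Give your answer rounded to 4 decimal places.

Step 0: x=[8.0000 13.0000 17.0000 23.0000] v=[0.0000 0.0000 0.0000 0.0000]
Step 1: x=[6.5000 12.7500 18.0000 23.0000] v=[-3.0000 -0.5000 2.0000 0.0000]
Step 2: x=[4.8750 12.2500 18.8750 23.5000] v=[-3.2500 -1.0000 1.7500 1.0000]
Step 3: x=[4.5000 11.5625 18.7500 24.6875] v=[-0.7500 -1.3750 -0.2500 2.3750]
Step 4: x=[5.4063 10.9063 18.0000 25.9063] v=[1.8125 -1.3125 -1.5000 2.4375]
Step 5: x=[6.3594 10.6485 17.6563 26.1719] v=[1.9062 -0.5157 -0.6874 0.5312]
Step 6: x=[6.2774 11.0704 18.0665 25.1797] v=[-0.1641 0.8437 0.8204 -1.9844]
Max displacement = 2.1719

Answer: 2.1719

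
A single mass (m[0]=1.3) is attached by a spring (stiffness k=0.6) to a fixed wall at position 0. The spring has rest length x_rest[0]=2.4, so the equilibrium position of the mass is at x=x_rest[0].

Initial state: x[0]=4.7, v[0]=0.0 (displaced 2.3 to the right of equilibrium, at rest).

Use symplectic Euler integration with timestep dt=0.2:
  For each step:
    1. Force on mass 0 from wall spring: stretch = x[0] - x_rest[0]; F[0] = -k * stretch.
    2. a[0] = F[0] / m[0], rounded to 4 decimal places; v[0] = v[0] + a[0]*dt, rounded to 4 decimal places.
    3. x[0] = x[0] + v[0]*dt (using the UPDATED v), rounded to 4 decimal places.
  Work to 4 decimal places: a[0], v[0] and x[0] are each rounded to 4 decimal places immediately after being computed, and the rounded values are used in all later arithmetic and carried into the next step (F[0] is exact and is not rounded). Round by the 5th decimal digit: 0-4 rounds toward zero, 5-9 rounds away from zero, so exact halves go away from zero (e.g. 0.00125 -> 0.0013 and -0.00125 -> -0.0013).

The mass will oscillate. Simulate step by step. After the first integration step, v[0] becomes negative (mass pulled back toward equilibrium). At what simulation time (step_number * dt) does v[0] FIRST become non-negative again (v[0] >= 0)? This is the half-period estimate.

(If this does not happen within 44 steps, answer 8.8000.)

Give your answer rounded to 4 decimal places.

Answer: 4.8000

Derivation:
Step 0: x=[4.7000] v=[0.0000]
Step 1: x=[4.6575] v=[-0.2123]
Step 2: x=[4.5734] v=[-0.4207]
Step 3: x=[4.4491] v=[-0.6213]
Step 4: x=[4.2870] v=[-0.8104]
Step 5: x=[4.0901] v=[-0.9846]
Step 6: x=[3.8620] v=[-1.1406]
Step 7: x=[3.6069] v=[-1.2756]
Step 8: x=[3.3295] v=[-1.3870]
Step 9: x=[3.0349] v=[-1.4728]
Step 10: x=[2.7286] v=[-1.5314]
Step 11: x=[2.4163] v=[-1.5617]
Step 12: x=[2.1037] v=[-1.5632]
Step 13: x=[1.7965] v=[-1.5358]
Step 14: x=[1.5005] v=[-1.4801]
Step 15: x=[1.2211] v=[-1.3971]
Step 16: x=[0.9634] v=[-1.2883]
Step 17: x=[0.7323] v=[-1.1557]
Step 18: x=[0.5319] v=[-1.0018]
Step 19: x=[0.3660] v=[-0.8294]
Step 20: x=[0.2377] v=[-0.6416]
Step 21: x=[0.1493] v=[-0.4420]
Step 22: x=[0.1025] v=[-0.2342]
Step 23: x=[0.0981] v=[-0.0221]
Step 24: x=[0.1362] v=[0.1904]
First v>=0 after going negative at step 24, time=4.8000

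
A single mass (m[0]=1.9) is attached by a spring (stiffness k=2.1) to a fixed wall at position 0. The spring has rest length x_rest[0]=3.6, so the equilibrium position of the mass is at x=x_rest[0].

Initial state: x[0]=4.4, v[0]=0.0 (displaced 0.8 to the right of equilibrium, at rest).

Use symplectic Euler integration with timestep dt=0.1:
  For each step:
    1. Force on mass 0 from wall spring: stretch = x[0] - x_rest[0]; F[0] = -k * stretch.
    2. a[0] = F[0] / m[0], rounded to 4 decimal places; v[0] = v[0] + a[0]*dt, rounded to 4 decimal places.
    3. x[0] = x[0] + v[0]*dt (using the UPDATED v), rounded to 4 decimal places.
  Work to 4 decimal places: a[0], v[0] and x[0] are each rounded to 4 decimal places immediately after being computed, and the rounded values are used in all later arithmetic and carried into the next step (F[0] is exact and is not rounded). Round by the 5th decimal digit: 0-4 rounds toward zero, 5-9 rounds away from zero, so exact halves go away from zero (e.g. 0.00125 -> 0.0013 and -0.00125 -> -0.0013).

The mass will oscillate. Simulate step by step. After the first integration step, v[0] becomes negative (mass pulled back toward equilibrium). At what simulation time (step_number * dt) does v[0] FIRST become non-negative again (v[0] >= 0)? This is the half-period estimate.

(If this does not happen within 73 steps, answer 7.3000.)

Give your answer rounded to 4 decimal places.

Step 0: x=[4.4000] v=[0.0000]
Step 1: x=[4.3912] v=[-0.0884]
Step 2: x=[4.3736] v=[-0.1759]
Step 3: x=[4.3475] v=[-0.2614]
Step 4: x=[4.3131] v=[-0.3440]
Step 5: x=[4.2708] v=[-0.4228]
Step 6: x=[4.2211] v=[-0.4969]
Step 7: x=[4.1645] v=[-0.5656]
Step 8: x=[4.1017] v=[-0.6280]
Step 9: x=[4.0334] v=[-0.6835]
Step 10: x=[3.9603] v=[-0.7314]
Step 11: x=[3.8832] v=[-0.7712]
Step 12: x=[3.8030] v=[-0.8025]
Step 13: x=[3.7205] v=[-0.8249]
Step 14: x=[3.6367] v=[-0.8382]
Step 15: x=[3.5525] v=[-0.8423]
Step 16: x=[3.4688] v=[-0.8371]
Step 17: x=[3.3865] v=[-0.8226]
Step 18: x=[3.3066] v=[-0.7990]
Step 19: x=[3.2299] v=[-0.7666]
Step 20: x=[3.1573] v=[-0.7257]
Step 21: x=[3.0896] v=[-0.6768]
Step 22: x=[3.0276] v=[-0.6204]
Step 23: x=[2.9719] v=[-0.5571]
Step 24: x=[2.9231] v=[-0.4877]
Step 25: x=[2.8818] v=[-0.4129]
Step 26: x=[2.8485] v=[-0.3335]
Step 27: x=[2.8235] v=[-0.2504]
Step 28: x=[2.8070] v=[-0.1646]
Step 29: x=[2.7993] v=[-0.0770]
Step 30: x=[2.8005] v=[0.0115]
First v>=0 after going negative at step 30, time=3.0000

Answer: 3.0000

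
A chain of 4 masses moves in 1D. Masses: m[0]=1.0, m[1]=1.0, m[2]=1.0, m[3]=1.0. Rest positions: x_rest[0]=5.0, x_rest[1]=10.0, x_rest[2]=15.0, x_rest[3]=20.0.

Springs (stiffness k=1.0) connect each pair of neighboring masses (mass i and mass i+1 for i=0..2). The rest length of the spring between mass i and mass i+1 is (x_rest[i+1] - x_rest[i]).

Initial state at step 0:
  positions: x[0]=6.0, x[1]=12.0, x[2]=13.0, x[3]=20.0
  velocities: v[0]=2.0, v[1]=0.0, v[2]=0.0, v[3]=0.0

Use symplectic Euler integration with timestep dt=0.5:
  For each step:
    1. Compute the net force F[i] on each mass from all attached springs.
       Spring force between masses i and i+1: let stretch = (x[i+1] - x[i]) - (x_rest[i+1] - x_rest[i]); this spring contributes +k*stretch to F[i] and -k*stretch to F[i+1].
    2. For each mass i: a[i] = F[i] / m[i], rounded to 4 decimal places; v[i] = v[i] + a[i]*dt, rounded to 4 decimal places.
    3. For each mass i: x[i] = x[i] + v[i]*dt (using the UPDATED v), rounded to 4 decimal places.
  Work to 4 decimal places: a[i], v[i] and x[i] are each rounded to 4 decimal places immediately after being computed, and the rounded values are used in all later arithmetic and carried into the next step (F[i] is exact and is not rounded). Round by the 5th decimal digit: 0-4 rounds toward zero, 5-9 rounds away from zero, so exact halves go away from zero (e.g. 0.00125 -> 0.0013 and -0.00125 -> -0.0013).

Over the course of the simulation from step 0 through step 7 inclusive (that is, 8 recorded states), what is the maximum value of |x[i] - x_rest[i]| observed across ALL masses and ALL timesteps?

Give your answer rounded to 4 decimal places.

Step 0: x=[6.0000 12.0000 13.0000 20.0000] v=[2.0000 0.0000 0.0000 0.0000]
Step 1: x=[7.2500 10.7500 14.5000 19.5000] v=[2.5000 -2.5000 3.0000 -1.0000]
Step 2: x=[8.1250 9.5625 16.3125 19.0000] v=[1.7500 -2.3750 3.6250 -1.0000]
Step 3: x=[8.1094 9.7032 17.1094 19.0782] v=[-0.0313 0.2813 1.5938 0.1563]
Step 4: x=[7.2422 11.2970 16.5470 19.9142] v=[-1.7344 3.1875 -1.1249 1.6719]
Step 5: x=[6.1387 13.1896 15.5139 21.1584] v=[-2.2070 3.7851 -2.0663 2.4883]
Step 6: x=[5.5479 13.9005 15.3108 22.2415] v=[-1.1816 1.4218 -0.4062 2.1661]
Step 7: x=[5.7953 12.8758 16.4878 22.8419] v=[0.4947 -2.0494 2.3540 1.2008]
Max displacement = 3.9005

Answer: 3.9005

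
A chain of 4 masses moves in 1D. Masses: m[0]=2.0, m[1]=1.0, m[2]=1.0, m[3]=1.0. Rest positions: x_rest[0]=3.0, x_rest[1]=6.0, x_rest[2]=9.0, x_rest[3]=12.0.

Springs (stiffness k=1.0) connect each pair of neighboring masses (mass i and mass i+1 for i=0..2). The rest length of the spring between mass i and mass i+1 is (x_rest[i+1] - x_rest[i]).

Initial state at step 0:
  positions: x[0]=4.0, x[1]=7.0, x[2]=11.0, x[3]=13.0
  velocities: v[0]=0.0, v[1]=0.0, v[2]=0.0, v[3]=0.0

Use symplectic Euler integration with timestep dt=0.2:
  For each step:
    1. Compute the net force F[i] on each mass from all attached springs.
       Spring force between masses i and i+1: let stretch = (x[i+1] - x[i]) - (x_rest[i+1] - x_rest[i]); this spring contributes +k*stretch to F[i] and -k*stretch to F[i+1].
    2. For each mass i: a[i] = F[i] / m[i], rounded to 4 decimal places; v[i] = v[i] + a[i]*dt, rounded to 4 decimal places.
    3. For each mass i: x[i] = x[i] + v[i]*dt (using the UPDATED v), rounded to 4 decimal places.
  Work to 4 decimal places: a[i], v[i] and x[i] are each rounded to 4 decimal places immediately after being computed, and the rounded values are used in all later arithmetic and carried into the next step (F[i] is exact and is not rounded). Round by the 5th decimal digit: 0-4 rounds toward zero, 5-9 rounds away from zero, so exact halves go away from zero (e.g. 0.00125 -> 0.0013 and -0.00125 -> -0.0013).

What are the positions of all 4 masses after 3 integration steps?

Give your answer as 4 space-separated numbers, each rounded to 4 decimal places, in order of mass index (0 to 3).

Answer: 4.0039 7.2089 10.5668 13.2166

Derivation:
Step 0: x=[4.0000 7.0000 11.0000 13.0000] v=[0.0000 0.0000 0.0000 0.0000]
Step 1: x=[4.0000 7.0400 10.9200 13.0400] v=[0.0000 0.2000 -0.4000 0.2000]
Step 2: x=[4.0008 7.1136 10.7696 13.1152] v=[0.0040 0.3680 -0.7520 0.3760]
Step 3: x=[4.0039 7.2089 10.5668 13.2166] v=[0.0153 0.4766 -1.0141 0.5069]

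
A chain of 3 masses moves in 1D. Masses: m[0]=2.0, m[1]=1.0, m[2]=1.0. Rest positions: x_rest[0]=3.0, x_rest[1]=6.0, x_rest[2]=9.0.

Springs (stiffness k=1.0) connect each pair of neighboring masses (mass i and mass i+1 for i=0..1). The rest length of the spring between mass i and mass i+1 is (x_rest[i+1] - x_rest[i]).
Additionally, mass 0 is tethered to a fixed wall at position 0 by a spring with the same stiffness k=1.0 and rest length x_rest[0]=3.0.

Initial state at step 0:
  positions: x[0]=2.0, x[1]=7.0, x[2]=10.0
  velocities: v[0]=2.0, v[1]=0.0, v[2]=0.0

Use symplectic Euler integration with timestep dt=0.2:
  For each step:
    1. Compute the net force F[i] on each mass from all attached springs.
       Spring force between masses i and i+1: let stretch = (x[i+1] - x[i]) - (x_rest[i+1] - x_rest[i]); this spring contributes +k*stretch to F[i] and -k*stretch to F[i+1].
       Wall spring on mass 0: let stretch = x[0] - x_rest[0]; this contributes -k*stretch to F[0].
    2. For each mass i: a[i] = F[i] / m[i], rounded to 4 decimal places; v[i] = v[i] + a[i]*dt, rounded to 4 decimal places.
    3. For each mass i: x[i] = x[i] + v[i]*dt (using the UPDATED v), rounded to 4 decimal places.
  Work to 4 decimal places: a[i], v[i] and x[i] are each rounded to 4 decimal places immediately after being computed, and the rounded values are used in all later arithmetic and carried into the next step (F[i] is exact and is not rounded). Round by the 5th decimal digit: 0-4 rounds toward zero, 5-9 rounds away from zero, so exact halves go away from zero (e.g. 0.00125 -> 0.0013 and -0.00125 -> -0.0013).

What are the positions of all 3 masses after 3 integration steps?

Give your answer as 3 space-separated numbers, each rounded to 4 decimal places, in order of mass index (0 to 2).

Answer: 3.4773 6.6251 9.9851

Derivation:
Step 0: x=[2.0000 7.0000 10.0000] v=[2.0000 0.0000 0.0000]
Step 1: x=[2.4600 6.9200 10.0000] v=[2.3000 -0.4000 0.0000]
Step 2: x=[2.9600 6.7848 9.9968] v=[2.5000 -0.6760 -0.0160]
Step 3: x=[3.4773 6.6251 9.9851] v=[2.5865 -0.7986 -0.0584]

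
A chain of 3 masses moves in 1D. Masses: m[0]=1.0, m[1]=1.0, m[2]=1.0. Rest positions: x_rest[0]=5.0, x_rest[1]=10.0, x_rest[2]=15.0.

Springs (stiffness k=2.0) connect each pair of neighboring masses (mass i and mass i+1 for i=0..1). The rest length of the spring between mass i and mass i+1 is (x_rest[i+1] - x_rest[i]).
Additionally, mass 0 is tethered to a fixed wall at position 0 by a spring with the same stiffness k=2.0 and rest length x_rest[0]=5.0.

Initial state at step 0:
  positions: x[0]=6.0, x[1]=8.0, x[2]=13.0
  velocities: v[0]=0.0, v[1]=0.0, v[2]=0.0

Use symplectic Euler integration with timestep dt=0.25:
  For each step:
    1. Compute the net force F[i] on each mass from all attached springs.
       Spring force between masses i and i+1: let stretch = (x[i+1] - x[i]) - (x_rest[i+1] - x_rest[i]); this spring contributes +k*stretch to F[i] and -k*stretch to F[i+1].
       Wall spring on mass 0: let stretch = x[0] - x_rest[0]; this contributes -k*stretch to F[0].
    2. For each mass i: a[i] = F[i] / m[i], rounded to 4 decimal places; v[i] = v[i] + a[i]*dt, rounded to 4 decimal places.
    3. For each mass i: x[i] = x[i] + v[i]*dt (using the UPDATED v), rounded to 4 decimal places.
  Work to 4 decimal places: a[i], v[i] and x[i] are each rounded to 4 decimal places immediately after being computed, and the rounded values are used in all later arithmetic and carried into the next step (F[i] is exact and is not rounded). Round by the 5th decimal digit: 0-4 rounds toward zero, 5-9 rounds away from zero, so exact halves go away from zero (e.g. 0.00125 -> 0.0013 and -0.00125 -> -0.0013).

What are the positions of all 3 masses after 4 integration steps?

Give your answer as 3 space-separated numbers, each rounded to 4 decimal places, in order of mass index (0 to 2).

Step 0: x=[6.0000 8.0000 13.0000] v=[0.0000 0.0000 0.0000]
Step 1: x=[5.5000 8.3750 13.0000] v=[-2.0000 1.5000 0.0000]
Step 2: x=[4.6719 8.9688 13.0469] v=[-3.3125 2.3750 0.1875]
Step 3: x=[3.7969 9.5352 13.2090] v=[-3.5000 2.2656 0.6485]
Step 4: x=[3.1646 9.8436 13.5369] v=[-2.5293 1.2334 1.3116]

Answer: 3.1646 9.8436 13.5369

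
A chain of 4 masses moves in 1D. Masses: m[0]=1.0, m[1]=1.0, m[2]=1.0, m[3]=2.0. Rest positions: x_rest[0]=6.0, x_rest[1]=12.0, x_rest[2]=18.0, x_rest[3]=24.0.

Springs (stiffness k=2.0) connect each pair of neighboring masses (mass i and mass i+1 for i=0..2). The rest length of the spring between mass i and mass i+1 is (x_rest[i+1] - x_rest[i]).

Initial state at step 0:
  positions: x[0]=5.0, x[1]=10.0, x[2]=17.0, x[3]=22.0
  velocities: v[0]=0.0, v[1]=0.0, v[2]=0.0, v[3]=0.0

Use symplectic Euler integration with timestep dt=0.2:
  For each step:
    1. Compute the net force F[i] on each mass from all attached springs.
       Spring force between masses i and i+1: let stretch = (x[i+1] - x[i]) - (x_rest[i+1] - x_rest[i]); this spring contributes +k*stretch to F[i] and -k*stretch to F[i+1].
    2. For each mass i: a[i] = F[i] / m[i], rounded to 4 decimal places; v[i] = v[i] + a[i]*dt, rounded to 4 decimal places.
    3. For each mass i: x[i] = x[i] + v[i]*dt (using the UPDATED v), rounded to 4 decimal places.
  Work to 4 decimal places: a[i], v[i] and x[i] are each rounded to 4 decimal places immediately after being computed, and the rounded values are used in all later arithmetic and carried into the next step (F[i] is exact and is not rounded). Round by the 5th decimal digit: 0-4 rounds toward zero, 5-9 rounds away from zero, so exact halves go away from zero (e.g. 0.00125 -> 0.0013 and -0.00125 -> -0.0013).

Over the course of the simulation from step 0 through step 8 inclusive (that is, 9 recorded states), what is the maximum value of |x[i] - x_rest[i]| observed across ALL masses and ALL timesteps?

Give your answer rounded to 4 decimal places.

Answer: 2.2412

Derivation:
Step 0: x=[5.0000 10.0000 17.0000 22.0000] v=[0.0000 0.0000 0.0000 0.0000]
Step 1: x=[4.9200 10.1600 16.8400 22.0400] v=[-0.4000 0.8000 -0.8000 0.2000]
Step 2: x=[4.7792 10.4352 16.5616 22.1120] v=[-0.7040 1.3760 -1.3920 0.3600]
Step 3: x=[4.6109 10.7480 16.2371 22.2020] v=[-0.8416 1.5642 -1.6224 0.4499]
Step 4: x=[4.4535 11.0090 15.9507 22.2934] v=[-0.7868 1.3050 -1.4321 0.4569]
Step 5: x=[4.3406 11.1409 15.7764 22.3711] v=[-0.5646 0.6595 -0.8717 0.3884]
Step 6: x=[4.2917 11.0996 15.7588 22.4250] v=[-0.2445 -0.2064 -0.0880 0.2695]
Step 7: x=[4.3074 10.8864 15.9018 22.4523] v=[0.0787 -1.0659 0.7148 0.1363]
Step 8: x=[4.3695 10.5481 16.1676 22.4575] v=[0.3103 -1.6913 1.3288 0.0262]
Max displacement = 2.2412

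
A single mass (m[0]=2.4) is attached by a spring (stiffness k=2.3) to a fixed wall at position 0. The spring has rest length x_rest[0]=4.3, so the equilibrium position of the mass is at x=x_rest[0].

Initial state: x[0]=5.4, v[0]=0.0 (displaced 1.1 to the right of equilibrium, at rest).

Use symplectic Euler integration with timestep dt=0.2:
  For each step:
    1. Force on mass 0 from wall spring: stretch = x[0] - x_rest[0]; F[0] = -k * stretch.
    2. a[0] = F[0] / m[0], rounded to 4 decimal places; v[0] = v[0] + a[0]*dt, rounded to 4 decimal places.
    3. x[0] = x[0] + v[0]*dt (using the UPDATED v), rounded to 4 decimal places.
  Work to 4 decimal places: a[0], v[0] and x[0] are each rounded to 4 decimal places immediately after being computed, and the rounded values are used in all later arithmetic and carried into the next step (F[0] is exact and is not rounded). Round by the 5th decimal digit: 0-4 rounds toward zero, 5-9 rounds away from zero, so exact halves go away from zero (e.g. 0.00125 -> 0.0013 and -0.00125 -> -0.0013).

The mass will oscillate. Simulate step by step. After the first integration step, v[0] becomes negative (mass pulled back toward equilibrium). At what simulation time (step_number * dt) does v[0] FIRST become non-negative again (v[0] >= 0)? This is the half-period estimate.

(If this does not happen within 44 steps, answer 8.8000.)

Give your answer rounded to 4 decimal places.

Answer: 3.4000

Derivation:
Step 0: x=[5.4000] v=[0.0000]
Step 1: x=[5.3578] v=[-0.2108]
Step 2: x=[5.2751] v=[-0.4135]
Step 3: x=[5.1550] v=[-0.6004]
Step 4: x=[5.0021] v=[-0.7643]
Step 5: x=[4.8223] v=[-0.8989]
Step 6: x=[4.6225] v=[-0.9990]
Step 7: x=[4.4103] v=[-1.0608]
Step 8: x=[4.1939] v=[-1.0819]
Step 9: x=[3.9816] v=[-1.0616]
Step 10: x=[3.7815] v=[-1.0006]
Step 11: x=[3.6013] v=[-0.9012]
Step 12: x=[3.4478] v=[-0.7673]
Step 13: x=[3.3270] v=[-0.6040]
Step 14: x=[3.2435] v=[-0.4175]
Step 15: x=[3.2005] v=[-0.2150]
Step 16: x=[3.1996] v=[-0.0043]
Step 17: x=[3.2409] v=[0.2066]
First v>=0 after going negative at step 17, time=3.4000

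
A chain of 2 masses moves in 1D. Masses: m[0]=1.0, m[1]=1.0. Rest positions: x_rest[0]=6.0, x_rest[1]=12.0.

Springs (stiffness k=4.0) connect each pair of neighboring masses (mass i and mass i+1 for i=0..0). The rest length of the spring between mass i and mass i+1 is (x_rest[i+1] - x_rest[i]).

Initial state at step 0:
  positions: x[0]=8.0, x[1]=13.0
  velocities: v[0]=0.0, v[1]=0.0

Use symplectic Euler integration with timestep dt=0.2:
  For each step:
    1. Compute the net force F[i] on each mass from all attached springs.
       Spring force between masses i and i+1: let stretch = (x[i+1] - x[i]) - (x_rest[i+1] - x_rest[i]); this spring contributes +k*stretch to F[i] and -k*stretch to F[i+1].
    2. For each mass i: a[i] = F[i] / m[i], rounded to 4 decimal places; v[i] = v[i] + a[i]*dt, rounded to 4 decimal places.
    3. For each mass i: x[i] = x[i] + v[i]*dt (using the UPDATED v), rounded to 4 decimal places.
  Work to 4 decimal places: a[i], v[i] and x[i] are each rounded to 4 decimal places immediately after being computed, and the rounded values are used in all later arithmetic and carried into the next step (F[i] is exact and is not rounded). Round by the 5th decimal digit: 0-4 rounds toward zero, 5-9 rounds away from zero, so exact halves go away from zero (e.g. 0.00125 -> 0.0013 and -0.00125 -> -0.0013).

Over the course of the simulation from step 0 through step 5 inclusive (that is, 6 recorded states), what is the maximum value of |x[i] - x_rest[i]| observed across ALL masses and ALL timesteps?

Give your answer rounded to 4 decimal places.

Answer: 2.0213

Derivation:
Step 0: x=[8.0000 13.0000] v=[0.0000 0.0000]
Step 1: x=[7.8400 13.1600] v=[-0.8000 0.8000]
Step 2: x=[7.5712 13.4288] v=[-1.3440 1.3440]
Step 3: x=[7.2796 13.7204] v=[-1.4579 1.4579]
Step 4: x=[7.0585 13.9415] v=[-1.1053 1.1053]
Step 5: x=[6.9787 14.0213] v=[-0.3989 0.3989]
Max displacement = 2.0213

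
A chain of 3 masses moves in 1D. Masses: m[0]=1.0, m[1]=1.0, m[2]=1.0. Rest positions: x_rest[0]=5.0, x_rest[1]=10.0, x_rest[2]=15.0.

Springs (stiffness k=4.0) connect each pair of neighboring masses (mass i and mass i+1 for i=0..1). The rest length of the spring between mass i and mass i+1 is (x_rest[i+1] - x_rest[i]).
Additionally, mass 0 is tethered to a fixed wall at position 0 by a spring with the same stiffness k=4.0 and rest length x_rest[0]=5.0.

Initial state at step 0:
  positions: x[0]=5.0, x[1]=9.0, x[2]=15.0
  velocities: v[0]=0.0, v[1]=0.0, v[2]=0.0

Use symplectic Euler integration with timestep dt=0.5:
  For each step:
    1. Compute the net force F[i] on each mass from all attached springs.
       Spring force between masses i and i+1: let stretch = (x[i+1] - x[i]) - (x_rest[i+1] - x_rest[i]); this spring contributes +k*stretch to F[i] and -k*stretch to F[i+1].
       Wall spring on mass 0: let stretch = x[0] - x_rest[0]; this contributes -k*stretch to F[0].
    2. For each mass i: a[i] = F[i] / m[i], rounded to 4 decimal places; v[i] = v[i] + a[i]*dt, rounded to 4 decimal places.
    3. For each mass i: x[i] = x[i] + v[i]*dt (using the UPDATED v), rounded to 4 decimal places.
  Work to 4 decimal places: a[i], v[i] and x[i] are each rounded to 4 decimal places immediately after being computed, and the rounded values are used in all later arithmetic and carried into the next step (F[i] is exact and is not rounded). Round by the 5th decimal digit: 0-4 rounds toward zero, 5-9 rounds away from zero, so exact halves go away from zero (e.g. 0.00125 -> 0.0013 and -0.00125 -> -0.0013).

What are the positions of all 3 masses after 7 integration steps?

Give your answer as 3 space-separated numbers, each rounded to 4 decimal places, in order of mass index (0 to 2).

Step 0: x=[5.0000 9.0000 15.0000] v=[0.0000 0.0000 0.0000]
Step 1: x=[4.0000 11.0000 14.0000] v=[-2.0000 4.0000 -2.0000]
Step 2: x=[6.0000 9.0000 15.0000] v=[4.0000 -4.0000 2.0000]
Step 3: x=[5.0000 10.0000 15.0000] v=[-2.0000 2.0000 0.0000]
Step 4: x=[4.0000 11.0000 15.0000] v=[-2.0000 2.0000 0.0000]
Step 5: x=[6.0000 9.0000 16.0000] v=[4.0000 -4.0000 2.0000]
Step 6: x=[5.0000 11.0000 15.0000] v=[-2.0000 4.0000 -2.0000]
Step 7: x=[5.0000 11.0000 15.0000] v=[0.0000 0.0000 0.0000]

Answer: 5.0000 11.0000 15.0000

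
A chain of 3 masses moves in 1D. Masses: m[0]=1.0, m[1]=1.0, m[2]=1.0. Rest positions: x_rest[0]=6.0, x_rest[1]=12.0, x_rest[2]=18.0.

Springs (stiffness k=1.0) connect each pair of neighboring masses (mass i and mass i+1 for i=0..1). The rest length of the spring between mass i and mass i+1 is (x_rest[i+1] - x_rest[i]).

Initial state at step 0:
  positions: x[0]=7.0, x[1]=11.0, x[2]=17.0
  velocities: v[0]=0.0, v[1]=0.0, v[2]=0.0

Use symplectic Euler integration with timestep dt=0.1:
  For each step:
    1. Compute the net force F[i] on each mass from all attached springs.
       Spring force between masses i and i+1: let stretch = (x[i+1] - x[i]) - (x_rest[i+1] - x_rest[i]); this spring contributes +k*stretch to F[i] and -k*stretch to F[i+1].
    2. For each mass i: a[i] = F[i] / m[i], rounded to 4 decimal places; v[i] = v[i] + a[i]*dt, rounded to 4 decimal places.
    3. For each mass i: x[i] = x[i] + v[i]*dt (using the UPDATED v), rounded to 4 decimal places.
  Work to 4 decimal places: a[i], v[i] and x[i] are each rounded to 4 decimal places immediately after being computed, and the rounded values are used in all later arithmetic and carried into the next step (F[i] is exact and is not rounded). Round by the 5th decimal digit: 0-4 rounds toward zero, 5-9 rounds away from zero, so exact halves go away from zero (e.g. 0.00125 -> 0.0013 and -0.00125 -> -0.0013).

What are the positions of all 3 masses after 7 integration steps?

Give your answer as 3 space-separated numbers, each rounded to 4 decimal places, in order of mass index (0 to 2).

Answer: 6.4884 11.4881 17.0236

Derivation:
Step 0: x=[7.0000 11.0000 17.0000] v=[0.0000 0.0000 0.0000]
Step 1: x=[6.9800 11.0200 17.0000] v=[-0.2000 0.2000 0.0000]
Step 2: x=[6.9404 11.0594 17.0002] v=[-0.3960 0.3940 0.0020]
Step 3: x=[6.8820 11.1170 17.0010] v=[-0.5841 0.5762 0.0079]
Step 4: x=[6.8059 11.1911 17.0030] v=[-0.7606 0.7411 0.0195]
Step 5: x=[6.7137 11.2795 17.0068] v=[-0.9221 0.8838 0.0383]
Step 6: x=[6.6072 11.3795 17.0134] v=[-1.0655 1.0000 0.0656]
Step 7: x=[6.4884 11.4881 17.0236] v=[-1.1883 1.0862 0.1022]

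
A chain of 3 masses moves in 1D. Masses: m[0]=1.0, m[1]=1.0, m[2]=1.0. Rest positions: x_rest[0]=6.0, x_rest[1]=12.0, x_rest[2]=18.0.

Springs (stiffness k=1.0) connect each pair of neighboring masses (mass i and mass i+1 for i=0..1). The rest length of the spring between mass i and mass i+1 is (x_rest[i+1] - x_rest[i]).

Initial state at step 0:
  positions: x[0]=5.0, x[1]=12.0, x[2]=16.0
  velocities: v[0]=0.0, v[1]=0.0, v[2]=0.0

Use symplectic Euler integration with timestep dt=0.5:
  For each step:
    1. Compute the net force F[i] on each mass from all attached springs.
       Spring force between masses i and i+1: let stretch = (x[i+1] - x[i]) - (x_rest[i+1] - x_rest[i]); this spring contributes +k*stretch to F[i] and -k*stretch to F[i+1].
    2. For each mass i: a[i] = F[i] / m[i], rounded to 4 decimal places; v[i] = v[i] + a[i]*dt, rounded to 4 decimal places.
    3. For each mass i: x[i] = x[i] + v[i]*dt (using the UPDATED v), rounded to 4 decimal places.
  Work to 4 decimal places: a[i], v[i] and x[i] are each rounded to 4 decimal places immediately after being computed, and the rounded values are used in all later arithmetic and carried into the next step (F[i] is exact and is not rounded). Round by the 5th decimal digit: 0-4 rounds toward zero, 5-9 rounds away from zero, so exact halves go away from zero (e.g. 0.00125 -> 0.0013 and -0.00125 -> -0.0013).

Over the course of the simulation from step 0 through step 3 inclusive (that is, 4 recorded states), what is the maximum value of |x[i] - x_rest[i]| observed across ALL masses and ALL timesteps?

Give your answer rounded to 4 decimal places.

Answer: 2.1094

Derivation:
Step 0: x=[5.0000 12.0000 16.0000] v=[0.0000 0.0000 0.0000]
Step 1: x=[5.2500 11.2500 16.5000] v=[0.5000 -1.5000 1.0000]
Step 2: x=[5.5000 10.3125 17.1875] v=[0.5000 -1.8750 1.3750]
Step 3: x=[5.4531 9.8906 17.6563] v=[-0.0938 -0.8438 0.9375]
Max displacement = 2.1094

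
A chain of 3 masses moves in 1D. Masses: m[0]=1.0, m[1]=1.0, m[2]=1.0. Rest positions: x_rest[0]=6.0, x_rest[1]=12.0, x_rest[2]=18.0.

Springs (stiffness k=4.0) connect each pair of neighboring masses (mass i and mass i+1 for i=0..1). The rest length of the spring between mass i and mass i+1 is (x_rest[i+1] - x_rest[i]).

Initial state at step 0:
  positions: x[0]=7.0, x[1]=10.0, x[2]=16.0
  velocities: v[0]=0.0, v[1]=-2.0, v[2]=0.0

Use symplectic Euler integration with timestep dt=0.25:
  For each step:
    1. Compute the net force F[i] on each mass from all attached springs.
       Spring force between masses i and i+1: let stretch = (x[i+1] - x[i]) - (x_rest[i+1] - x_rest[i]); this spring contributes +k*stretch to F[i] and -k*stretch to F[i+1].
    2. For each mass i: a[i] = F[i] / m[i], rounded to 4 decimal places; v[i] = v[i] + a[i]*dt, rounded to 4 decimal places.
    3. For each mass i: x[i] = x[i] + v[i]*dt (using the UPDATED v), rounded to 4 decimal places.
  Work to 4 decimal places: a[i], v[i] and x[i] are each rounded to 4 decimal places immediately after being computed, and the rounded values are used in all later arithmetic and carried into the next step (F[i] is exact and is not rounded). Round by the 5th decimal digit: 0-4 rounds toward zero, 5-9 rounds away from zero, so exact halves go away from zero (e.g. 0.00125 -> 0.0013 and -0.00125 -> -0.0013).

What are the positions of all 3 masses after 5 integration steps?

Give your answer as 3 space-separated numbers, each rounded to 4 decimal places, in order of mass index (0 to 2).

Answer: 2.6280 10.3468 17.5255

Derivation:
Step 0: x=[7.0000 10.0000 16.0000] v=[0.0000 -2.0000 0.0000]
Step 1: x=[6.2500 10.2500 16.0000] v=[-3.0000 1.0000 0.0000]
Step 2: x=[5.0000 10.9375 16.0625] v=[-5.0000 2.7500 0.2500]
Step 3: x=[3.7344 11.4219 16.3438] v=[-5.0625 1.9375 1.1250]
Step 4: x=[2.8907 11.2149 16.8946] v=[-3.3750 -0.8281 2.2031]
Step 5: x=[2.6280 10.3468 17.5255] v=[-1.0508 -3.4726 2.5234]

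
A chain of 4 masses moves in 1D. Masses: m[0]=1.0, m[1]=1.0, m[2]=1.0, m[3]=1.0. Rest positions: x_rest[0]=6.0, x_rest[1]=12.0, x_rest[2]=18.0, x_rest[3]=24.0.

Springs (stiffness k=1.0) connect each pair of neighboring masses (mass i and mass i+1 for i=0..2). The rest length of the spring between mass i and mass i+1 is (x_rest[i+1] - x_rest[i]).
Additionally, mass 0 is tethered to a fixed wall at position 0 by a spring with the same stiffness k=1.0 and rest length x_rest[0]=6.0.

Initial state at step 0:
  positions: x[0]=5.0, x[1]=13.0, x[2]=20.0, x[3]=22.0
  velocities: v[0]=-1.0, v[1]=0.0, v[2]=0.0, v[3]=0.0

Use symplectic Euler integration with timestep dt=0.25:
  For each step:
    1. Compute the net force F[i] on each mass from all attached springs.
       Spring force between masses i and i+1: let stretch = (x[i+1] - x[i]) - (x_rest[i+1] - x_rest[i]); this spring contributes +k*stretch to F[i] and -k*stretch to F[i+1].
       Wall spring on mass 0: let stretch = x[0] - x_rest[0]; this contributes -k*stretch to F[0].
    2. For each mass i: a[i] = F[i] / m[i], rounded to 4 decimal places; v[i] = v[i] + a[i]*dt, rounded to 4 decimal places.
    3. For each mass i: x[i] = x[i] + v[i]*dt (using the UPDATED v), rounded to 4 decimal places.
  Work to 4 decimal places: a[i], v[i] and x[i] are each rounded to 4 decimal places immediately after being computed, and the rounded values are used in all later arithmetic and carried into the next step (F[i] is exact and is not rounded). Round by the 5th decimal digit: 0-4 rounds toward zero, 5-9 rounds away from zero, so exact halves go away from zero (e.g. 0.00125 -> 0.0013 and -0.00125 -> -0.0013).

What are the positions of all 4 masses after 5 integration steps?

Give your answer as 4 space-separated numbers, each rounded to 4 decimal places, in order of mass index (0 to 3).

Step 0: x=[5.0000 13.0000 20.0000 22.0000] v=[-1.0000 0.0000 0.0000 0.0000]
Step 1: x=[4.9375 12.9375 19.6875 22.2500] v=[-0.2500 -0.2500 -1.2500 1.0000]
Step 2: x=[5.0664 12.7969 19.1133 22.7149] v=[0.5156 -0.5625 -2.2969 1.8594]
Step 3: x=[5.3618 12.5679 18.3694 23.3297] v=[1.1816 -0.9160 -2.9756 2.4590]
Step 4: x=[5.7725 12.2511 17.5729 24.0094] v=[1.6427 -1.2672 -3.1859 2.7189]
Step 5: x=[6.2273 11.8620 16.8461 24.6619] v=[1.8192 -1.5564 -2.9072 2.6098]

Answer: 6.2273 11.8620 16.8461 24.6619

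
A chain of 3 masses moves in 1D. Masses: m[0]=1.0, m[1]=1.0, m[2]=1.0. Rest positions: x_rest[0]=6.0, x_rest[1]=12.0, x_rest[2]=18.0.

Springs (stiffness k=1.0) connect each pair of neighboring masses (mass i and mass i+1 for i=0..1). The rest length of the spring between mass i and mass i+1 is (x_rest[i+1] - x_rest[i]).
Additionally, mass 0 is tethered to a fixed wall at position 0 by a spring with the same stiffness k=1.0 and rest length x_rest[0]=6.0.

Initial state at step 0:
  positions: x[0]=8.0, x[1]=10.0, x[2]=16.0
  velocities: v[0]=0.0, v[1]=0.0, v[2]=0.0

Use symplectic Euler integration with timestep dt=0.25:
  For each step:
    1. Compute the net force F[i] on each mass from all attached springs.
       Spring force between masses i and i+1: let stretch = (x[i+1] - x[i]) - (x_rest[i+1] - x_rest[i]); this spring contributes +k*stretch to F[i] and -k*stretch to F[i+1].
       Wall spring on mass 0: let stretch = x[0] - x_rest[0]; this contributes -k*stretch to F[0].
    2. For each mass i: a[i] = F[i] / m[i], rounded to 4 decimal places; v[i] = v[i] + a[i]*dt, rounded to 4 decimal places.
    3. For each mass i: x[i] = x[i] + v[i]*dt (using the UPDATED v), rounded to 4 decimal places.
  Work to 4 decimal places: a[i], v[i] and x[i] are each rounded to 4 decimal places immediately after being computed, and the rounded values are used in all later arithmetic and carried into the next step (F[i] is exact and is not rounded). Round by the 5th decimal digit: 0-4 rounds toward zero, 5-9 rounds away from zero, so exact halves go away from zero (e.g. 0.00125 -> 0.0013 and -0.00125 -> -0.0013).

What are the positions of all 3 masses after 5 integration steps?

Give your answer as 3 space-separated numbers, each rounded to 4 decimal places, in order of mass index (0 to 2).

Answer: 4.2669 12.1426 16.4327

Derivation:
Step 0: x=[8.0000 10.0000 16.0000] v=[0.0000 0.0000 0.0000]
Step 1: x=[7.6250 10.2500 16.0000] v=[-1.5000 1.0000 0.0000]
Step 2: x=[6.9375 10.6953 16.0156] v=[-2.7500 1.7813 0.0625]
Step 3: x=[6.0513 11.2383 16.0737] v=[-3.5449 2.1719 0.2324]
Step 4: x=[5.1111 11.7593 16.2046] v=[-3.7610 2.0840 0.5236]
Step 5: x=[4.2669 12.1426 16.4327] v=[-3.3767 1.5333 0.9123]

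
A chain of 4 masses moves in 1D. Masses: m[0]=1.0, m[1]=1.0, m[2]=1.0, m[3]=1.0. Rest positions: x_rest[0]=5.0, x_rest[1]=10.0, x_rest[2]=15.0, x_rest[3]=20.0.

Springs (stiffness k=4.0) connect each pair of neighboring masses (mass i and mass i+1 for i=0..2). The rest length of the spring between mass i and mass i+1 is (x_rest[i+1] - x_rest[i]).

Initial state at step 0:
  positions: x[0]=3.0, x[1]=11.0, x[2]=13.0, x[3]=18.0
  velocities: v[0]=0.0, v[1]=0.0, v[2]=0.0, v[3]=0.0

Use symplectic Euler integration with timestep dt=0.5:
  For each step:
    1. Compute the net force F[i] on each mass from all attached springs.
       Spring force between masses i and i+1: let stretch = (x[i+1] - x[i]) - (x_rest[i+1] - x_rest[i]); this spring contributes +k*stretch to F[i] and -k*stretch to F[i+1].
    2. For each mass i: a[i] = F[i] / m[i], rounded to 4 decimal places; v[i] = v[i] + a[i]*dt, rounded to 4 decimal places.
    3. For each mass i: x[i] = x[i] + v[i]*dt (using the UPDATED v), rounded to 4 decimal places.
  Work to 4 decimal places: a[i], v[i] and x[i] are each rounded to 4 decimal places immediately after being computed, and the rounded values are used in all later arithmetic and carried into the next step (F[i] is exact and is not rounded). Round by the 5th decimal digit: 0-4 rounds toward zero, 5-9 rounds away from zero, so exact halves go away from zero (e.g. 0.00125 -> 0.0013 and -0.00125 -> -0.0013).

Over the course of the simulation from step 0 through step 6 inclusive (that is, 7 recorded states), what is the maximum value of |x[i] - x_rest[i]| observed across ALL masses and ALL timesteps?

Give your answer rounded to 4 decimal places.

Step 0: x=[3.0000 11.0000 13.0000 18.0000] v=[0.0000 0.0000 0.0000 0.0000]
Step 1: x=[6.0000 5.0000 16.0000 18.0000] v=[6.0000 -12.0000 6.0000 0.0000]
Step 2: x=[3.0000 11.0000 10.0000 21.0000] v=[-6.0000 12.0000 -12.0000 6.0000]
Step 3: x=[3.0000 8.0000 16.0000 18.0000] v=[0.0000 -6.0000 12.0000 -6.0000]
Step 4: x=[3.0000 8.0000 16.0000 18.0000] v=[0.0000 0.0000 0.0000 0.0000]
Step 5: x=[3.0000 11.0000 10.0000 21.0000] v=[0.0000 6.0000 -12.0000 6.0000]
Step 6: x=[6.0000 5.0000 16.0000 18.0000] v=[6.0000 -12.0000 12.0000 -6.0000]
Max displacement = 5.0000

Answer: 5.0000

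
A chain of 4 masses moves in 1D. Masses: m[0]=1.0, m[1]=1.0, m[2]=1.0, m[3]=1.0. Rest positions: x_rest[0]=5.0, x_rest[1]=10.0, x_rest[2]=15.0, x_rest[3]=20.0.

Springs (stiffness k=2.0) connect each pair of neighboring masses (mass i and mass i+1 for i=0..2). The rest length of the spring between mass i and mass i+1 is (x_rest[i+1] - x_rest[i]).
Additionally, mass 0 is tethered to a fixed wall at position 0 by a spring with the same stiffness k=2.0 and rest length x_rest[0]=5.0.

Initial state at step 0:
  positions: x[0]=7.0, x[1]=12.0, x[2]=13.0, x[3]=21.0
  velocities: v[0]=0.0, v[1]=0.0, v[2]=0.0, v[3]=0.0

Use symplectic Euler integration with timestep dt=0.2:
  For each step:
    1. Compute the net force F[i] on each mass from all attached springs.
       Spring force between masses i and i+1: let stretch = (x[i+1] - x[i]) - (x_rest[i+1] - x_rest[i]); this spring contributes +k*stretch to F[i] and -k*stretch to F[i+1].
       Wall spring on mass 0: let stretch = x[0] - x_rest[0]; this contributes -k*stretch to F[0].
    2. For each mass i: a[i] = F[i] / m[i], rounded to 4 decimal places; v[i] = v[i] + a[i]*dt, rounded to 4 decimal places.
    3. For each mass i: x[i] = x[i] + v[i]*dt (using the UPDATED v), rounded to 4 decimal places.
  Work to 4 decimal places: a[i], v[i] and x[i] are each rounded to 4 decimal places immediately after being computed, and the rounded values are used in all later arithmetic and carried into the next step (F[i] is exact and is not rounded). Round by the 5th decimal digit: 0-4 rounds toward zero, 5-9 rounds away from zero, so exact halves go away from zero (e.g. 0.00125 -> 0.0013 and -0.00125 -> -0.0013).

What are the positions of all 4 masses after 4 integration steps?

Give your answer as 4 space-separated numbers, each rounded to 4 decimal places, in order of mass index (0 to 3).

Step 0: x=[7.0000 12.0000 13.0000 21.0000] v=[0.0000 0.0000 0.0000 0.0000]
Step 1: x=[6.8400 11.6800 13.5600 20.7600] v=[-0.8000 -1.6000 2.8000 -1.2000]
Step 2: x=[6.5200 11.1232 14.5456 20.3440] v=[-1.6000 -2.7840 4.9280 -2.0800]
Step 3: x=[6.0467 10.4719 15.7213 19.8641] v=[-2.3667 -3.2563 5.8784 -2.3994]
Step 4: x=[5.4436 9.8866 16.8085 19.4528] v=[-3.0153 -2.9266 5.4358 -2.0565]

Answer: 5.4436 9.8866 16.8085 19.4528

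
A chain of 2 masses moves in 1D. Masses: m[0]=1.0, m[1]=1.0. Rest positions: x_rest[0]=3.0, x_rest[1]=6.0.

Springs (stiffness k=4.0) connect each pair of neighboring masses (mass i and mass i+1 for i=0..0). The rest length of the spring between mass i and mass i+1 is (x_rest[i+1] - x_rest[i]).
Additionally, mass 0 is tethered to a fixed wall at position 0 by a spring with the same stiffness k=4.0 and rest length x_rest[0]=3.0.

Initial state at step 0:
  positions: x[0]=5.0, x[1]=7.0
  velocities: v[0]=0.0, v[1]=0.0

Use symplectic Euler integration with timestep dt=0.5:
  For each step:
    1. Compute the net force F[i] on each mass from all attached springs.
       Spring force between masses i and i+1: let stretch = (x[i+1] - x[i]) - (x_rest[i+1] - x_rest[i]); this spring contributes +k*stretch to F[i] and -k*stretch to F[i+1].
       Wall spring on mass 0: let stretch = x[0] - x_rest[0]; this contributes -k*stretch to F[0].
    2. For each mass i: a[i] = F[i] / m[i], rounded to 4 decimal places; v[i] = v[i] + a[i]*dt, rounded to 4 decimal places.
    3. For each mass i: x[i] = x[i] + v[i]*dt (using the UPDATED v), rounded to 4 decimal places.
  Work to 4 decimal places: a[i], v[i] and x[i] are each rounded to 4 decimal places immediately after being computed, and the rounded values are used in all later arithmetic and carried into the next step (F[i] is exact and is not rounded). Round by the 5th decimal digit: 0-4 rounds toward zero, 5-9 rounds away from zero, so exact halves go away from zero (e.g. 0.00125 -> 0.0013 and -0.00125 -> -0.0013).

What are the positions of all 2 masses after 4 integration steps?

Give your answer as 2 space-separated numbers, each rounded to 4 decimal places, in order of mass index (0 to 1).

Answer: 1.0000 5.0000

Derivation:
Step 0: x=[5.0000 7.0000] v=[0.0000 0.0000]
Step 1: x=[2.0000 8.0000] v=[-6.0000 2.0000]
Step 2: x=[3.0000 6.0000] v=[2.0000 -4.0000]
Step 3: x=[4.0000 4.0000] v=[2.0000 -4.0000]
Step 4: x=[1.0000 5.0000] v=[-6.0000 2.0000]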